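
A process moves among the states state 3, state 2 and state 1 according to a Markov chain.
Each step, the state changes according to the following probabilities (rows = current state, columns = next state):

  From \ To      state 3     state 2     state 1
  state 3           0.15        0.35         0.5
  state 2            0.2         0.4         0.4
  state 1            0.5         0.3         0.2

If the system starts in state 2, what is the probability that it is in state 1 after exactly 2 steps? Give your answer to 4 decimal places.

0.3400

Sum over the intermediate state after 1 step:
P = P(state 2→state 3)·P(state 3→state 1) + P(state 2→state 2)·P(state 2→state 1) + P(state 2→state 1)·P(state 1→state 1)
  = 0.2×0.5 + 0.4×0.4 + 0.4×0.2
  = 0.1000 + 0.1600 + 0.0800 = 0.3400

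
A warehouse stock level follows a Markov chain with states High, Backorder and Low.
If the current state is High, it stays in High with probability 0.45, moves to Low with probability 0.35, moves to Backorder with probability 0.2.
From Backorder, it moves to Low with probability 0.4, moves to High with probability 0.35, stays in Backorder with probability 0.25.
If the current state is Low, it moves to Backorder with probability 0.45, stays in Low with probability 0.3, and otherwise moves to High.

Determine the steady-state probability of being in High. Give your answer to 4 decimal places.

0.3503

Let the stationary distribution be π with π = πP and π_1 + π_2 + π_3 = 1.
π_1 = 0.45·π_1 + 0.35·π_2 + 0.25·π_3
π_2 = 0.2·π_1 + 0.25·π_2 + 0.45·π_3
Solving with the normalization constraint gives π = (0.3503, 0.3020, 0.3477).
So the stationary probability of High is 0.3503.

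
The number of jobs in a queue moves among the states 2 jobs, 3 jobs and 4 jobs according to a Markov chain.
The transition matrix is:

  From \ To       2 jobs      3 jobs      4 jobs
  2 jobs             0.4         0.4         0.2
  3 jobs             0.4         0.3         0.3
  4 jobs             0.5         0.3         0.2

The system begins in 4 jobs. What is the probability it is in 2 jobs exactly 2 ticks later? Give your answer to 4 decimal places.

0.4200

Sum over the intermediate state after 1 tick:
P = P(4 jobs→2 jobs)·P(2 jobs→2 jobs) + P(4 jobs→3 jobs)·P(3 jobs→2 jobs) + P(4 jobs→4 jobs)·P(4 jobs→2 jobs)
  = 0.5×0.4 + 0.3×0.4 + 0.2×0.5
  = 0.2000 + 0.1200 + 0.1000 = 0.4200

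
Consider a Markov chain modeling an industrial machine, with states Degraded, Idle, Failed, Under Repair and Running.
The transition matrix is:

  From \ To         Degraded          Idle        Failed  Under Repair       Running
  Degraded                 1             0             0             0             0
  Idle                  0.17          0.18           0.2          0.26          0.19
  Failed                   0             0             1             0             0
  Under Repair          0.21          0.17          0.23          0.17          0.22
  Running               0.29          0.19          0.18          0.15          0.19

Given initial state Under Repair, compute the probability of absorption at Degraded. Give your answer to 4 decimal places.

Let h(s) be the probability of absorption at Degraded starting from transient state s. Then h(Degraded) = 1 and h(Failed) = 0. By first-step analysis:
h(Idle) = 0.17·1 + 0.18·h(Idle) + 0.2·0 + 0.26·h(Under Repair) + 0.19·h(Running)
h(Under Repair) = 0.21·1 + 0.17·h(Idle) + 0.23·0 + 0.17·h(Under Repair) + 0.22·h(Running)
h(Running) = 0.29·1 + 0.19·h(Idle) + 0.18·0 + 0.15·h(Under Repair) + 0.19·h(Running)
Solving: h(Idle) = 0.4996, h(Under Repair) = 0.5062, h(Running) = 0.5690.
Starting from Under Repair, the probability is 0.5062.

0.5062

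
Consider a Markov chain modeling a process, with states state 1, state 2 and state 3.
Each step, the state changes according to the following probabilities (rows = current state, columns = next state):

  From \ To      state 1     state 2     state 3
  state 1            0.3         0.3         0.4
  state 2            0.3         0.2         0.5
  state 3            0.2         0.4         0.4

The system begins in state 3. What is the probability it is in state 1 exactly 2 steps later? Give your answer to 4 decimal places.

Sum over the intermediate state after 1 step:
P = P(state 3→state 1)·P(state 1→state 1) + P(state 3→state 2)·P(state 2→state 1) + P(state 3→state 3)·P(state 3→state 1)
  = 0.2×0.3 + 0.4×0.3 + 0.4×0.2
  = 0.0600 + 0.1200 + 0.0800 = 0.2600

0.2600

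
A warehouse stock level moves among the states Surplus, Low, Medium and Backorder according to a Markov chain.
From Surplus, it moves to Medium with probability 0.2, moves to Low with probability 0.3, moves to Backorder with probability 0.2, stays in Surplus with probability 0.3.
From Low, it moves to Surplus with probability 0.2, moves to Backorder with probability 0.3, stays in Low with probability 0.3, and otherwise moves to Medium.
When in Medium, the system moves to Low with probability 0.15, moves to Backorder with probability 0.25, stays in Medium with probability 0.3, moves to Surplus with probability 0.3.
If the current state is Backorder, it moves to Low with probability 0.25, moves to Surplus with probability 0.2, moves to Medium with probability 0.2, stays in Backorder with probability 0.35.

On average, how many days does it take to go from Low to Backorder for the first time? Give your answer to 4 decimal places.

Let t(s) be the expected number of days to first reach Backorder from state s, with t(Backorder) = 0. Conditioning on the first day:
t(Surplus) = 1 + 0.3·t(Surplus) + 0.3·t(Low) + 0.2·t(Medium)
t(Low) = 1 + 0.2·t(Surplus) + 0.3·t(Low) + 0.2·t(Medium)
t(Medium) = 1 + 0.3·t(Surplus) + 0.15·t(Low) + 0.3·t(Medium)
Solving: t(Surplus) = 4.2056, t(Low) = 3.7850, t(Medium) = 4.0421.
Expected days from Low to Backorder: 3.7850.

3.7850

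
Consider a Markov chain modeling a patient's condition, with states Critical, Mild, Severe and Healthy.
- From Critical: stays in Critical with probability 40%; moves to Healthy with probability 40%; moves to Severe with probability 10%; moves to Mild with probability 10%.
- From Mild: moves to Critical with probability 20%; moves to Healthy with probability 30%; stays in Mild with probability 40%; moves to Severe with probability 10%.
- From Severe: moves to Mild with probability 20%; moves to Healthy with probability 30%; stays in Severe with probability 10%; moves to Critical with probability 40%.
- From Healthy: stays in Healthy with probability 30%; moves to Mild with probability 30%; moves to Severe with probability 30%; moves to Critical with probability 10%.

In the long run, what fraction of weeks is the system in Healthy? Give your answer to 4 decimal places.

Let the stationary distribution be π with π = πP and π_1 + π_2 + π_3 + π_4 = 1.
π_1 = 0.4·π_1 + 0.2·π_2 + 0.4·π_3 + 0.1·π_4
π_2 = 0.1·π_1 + 0.4·π_2 + 0.2·π_3 + 0.3·π_4
π_3 = 0.1·π_1 + 0.1·π_2 + 0.1·π_3 + 0.3·π_4
Solving with the normalization constraint gives π = (0.2506, 0.2593, 0.1650, 0.3251).
So the stationary probability of Healthy is 0.3251.

0.3251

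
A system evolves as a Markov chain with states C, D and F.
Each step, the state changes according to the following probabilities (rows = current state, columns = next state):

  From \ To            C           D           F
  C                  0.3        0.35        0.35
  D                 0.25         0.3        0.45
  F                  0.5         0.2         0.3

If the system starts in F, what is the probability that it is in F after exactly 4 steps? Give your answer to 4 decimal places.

0.3601

Propagate the distribution vector 4 steps from F.
After 0 steps: (0.0000, 0.0000, 1.0000)
After 1 step: (0.5000, 0.2000, 0.3000)
After 2 steps: (0.3500, 0.2950, 0.3550)
After 3 steps: (0.3563, 0.2820, 0.3618)
After 4 steps: (0.3583, 0.2816, 0.3601)
P(in F after 4 steps) = 0.3601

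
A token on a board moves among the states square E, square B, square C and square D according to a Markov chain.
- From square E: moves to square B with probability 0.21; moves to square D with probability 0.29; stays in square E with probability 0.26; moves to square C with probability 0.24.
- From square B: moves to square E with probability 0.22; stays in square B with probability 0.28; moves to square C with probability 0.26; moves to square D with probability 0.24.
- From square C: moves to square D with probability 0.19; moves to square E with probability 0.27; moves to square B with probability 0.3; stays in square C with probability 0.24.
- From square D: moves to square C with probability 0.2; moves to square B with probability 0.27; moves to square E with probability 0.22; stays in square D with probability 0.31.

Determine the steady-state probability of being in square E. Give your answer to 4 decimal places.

Let the stationary distribution be π with π = πP and π_1 + π_2 + π_3 + π_4 = 1.
π_1 = 0.26·π_1 + 0.22·π_2 + 0.27·π_3 + 0.22·π_4
π_2 = 0.21·π_1 + 0.28·π_2 + 0.3·π_3 + 0.27·π_4
π_3 = 0.24·π_1 + 0.26·π_2 + 0.24·π_3 + 0.2·π_4
Solving with the normalization constraint gives π = (0.2414, 0.2652, 0.2350, 0.2584).
So the stationary probability of square E is 0.2414.

0.2414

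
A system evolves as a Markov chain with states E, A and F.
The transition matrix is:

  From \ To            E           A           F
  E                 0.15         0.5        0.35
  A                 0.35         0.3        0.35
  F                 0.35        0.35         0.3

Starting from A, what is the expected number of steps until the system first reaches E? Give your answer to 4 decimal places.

2.8571

Let t(s) be the expected number of steps to first reach E from state s, with t(E) = 0. Conditioning on the first step:
t(A) = 1 + 0.3·t(A) + 0.35·t(F)
t(F) = 1 + 0.35·t(A) + 0.3·t(F)
Solving: t(A) = 2.8571, t(F) = 2.8571.
Expected steps from A to E: 2.8571.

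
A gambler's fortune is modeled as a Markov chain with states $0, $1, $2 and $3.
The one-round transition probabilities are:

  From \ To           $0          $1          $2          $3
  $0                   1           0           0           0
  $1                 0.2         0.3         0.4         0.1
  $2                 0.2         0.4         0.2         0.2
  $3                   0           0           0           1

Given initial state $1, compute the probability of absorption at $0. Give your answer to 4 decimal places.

Let h(s) be the probability of absorption at $0 starting from transient state s. Then h($0) = 1 and h($3) = 0. By first-step analysis:
h($1) = 0.2·1 + 0.3·h($1) + 0.4·h($2) + 0.1·0
h($2) = 0.2·1 + 0.4·h($1) + 0.2·h($2) + 0.2·0
Solving: h($1) = 0.6000, h($2) = 0.5500.
Starting from $1, the probability is 0.6000.

0.6000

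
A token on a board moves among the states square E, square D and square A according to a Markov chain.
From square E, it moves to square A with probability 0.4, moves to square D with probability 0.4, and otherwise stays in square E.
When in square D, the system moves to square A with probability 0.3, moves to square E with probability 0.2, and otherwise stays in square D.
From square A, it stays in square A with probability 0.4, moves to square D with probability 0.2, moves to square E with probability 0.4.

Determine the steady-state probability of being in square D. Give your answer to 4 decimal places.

0.3636

Let the stationary distribution be π with π = πP and π_1 + π_2 + π_3 = 1.
π_1 = 0.2·π_1 + 0.2·π_2 + 0.4·π_3
π_2 = 0.4·π_1 + 0.5·π_2 + 0.2·π_3
Solving with the normalization constraint gives π = (0.2727, 0.3636, 0.3636).
So the stationary probability of square D is 0.3636.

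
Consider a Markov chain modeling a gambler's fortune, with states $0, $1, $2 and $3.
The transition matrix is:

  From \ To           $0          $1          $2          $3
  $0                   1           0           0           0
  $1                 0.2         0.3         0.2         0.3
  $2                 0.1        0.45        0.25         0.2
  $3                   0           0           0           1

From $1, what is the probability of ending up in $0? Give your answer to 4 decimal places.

Let h(s) be the probability of absorption at $0 starting from transient state s. Then h($0) = 1 and h($3) = 0. By first-step analysis:
h($1) = 0.2·1 + 0.3·h($1) + 0.2·h($2) + 0.3·0
h($2) = 0.1·1 + 0.45·h($1) + 0.25·h($2) + 0.2·0
Solving: h($1) = 0.3908, h($2) = 0.3678.
Starting from $1, the probability is 0.3908.

0.3908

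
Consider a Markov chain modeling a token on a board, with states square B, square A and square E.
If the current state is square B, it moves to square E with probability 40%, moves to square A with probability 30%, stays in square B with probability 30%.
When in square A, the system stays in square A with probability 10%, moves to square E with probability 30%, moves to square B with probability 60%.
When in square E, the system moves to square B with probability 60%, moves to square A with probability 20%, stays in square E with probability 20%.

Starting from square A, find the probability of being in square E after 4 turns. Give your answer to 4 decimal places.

0.3165

Propagate the distribution vector 4 turns from square A.
After 0 turns: (0.0000, 1.0000, 0.0000)
After 1 turn: (0.6000, 0.1000, 0.3000)
After 2 turns: (0.4200, 0.2500, 0.3300)
After 3 turns: (0.4740, 0.2170, 0.3090)
After 4 turns: (0.4578, 0.2257, 0.3165)
P(in square E after 4 turns) = 0.3165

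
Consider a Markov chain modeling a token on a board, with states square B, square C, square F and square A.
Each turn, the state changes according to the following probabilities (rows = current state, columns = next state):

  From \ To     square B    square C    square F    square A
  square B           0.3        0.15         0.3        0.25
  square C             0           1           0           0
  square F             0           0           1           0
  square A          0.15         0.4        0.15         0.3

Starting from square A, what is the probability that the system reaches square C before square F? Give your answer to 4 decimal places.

0.6685

Let h(s) be the probability of absorption at square C starting from transient state s. Then h(square C) = 1 and h(square F) = 0. By first-step analysis:
h(square B) = 0.3·h(square B) + 0.15·1 + 0.3·0 + 0.25·h(square A)
h(square A) = 0.15·h(square B) + 0.4·1 + 0.15·0 + 0.3·h(square A)
Solving: h(square B) = 0.4530, h(square A) = 0.6685.
Starting from square A, the probability is 0.6685.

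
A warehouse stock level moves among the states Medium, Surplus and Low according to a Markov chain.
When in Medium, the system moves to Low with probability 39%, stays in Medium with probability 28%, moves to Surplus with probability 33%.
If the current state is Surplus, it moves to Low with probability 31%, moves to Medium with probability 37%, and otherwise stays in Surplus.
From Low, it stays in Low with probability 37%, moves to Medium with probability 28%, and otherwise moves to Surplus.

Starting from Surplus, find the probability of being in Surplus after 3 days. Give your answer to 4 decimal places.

0.3338

Propagate the distribution vector 3 days from Surplus.
After 0 days: (0.0000, 1.0000, 0.0000)
After 1 day: (0.3700, 0.3200, 0.3100)
After 2 days: (0.3088, 0.3330, 0.3582)
After 3 days: (0.3100, 0.3338, 0.3562)
P(in Surplus after 3 days) = 0.3338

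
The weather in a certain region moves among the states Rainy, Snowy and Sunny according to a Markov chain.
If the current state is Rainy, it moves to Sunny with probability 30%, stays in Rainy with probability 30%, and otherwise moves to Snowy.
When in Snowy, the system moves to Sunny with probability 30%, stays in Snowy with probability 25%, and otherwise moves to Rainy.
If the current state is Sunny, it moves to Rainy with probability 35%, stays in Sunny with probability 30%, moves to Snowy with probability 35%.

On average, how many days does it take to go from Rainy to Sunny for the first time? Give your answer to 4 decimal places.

3.3333

Let t(s) be the expected number of days to first reach Sunny from state s, with t(Sunny) = 0. Conditioning on the first day:
t(Rainy) = 1 + 0.3·t(Rainy) + 0.4·t(Snowy)
t(Snowy) = 1 + 0.45·t(Rainy) + 0.25·t(Snowy)
Solving: t(Rainy) = 3.3333, t(Snowy) = 3.3333.
Expected days from Rainy to Sunny: 3.3333.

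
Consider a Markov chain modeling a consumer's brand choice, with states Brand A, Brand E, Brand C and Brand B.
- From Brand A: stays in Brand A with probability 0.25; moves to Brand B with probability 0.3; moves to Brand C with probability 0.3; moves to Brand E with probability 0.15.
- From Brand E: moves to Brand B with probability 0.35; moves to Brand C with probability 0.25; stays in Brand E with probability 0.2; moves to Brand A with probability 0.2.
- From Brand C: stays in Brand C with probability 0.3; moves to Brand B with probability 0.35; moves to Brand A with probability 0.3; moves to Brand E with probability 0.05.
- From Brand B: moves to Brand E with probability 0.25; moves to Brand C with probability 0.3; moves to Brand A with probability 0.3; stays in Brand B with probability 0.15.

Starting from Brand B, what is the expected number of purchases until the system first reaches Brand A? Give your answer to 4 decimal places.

Let t(s) be the expected number of purchases to first reach Brand A from state s, with t(Brand A) = 0. Conditioning on the first purchase:
t(Brand E) = 1 + 0.2·t(Brand E) + 0.25·t(Brand C) + 0.35·t(Brand B)
t(Brand C) = 1 + 0.05·t(Brand E) + 0.3·t(Brand C) + 0.35·t(Brand B)
t(Brand B) = 1 + 0.25·t(Brand E) + 0.3·t(Brand C) + 0.15·t(Brand B)
Solving: t(Brand E) = 3.8908, t(Brand C) = 3.4812, t(Brand B) = 3.5495.
Expected purchases from Brand B to Brand A: 3.5495.

3.5495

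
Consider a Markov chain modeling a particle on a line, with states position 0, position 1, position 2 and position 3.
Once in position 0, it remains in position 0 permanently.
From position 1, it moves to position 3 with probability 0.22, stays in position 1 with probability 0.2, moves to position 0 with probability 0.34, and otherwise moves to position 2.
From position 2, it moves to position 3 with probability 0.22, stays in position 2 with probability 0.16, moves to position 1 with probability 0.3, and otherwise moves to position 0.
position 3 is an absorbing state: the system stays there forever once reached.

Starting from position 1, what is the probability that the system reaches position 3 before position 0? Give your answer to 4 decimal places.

0.3960

Let h(s) be the probability of absorption at position 3 starting from transient state s. Then h(position 3) = 1 and h(position 0) = 0. By first-step analysis:
h(position 1) = 0.34·0 + 0.2·h(position 1) + 0.24·h(position 2) + 0.22·1
h(position 2) = 0.32·0 + 0.3·h(position 1) + 0.16·h(position 2) + 0.22·1
Solving: h(position 1) = 0.3960, h(position 2) = 0.4033.
Starting from position 1, the probability is 0.3960.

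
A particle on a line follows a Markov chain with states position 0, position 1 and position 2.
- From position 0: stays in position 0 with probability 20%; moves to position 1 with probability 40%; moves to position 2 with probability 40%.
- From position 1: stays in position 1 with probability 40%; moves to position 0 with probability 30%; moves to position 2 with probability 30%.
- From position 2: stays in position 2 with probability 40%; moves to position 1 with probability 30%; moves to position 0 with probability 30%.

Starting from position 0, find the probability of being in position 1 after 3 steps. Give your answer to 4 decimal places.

Propagate the distribution vector 3 steps from position 0.
After 0 steps: (1.0000, 0.0000, 0.0000)
After 1 step: (0.2000, 0.4000, 0.4000)
After 2 steps: (0.2800, 0.3600, 0.3600)
After 3 steps: (0.2720, 0.3640, 0.3640)
P(in position 1 after 3 steps) = 0.3640

0.3640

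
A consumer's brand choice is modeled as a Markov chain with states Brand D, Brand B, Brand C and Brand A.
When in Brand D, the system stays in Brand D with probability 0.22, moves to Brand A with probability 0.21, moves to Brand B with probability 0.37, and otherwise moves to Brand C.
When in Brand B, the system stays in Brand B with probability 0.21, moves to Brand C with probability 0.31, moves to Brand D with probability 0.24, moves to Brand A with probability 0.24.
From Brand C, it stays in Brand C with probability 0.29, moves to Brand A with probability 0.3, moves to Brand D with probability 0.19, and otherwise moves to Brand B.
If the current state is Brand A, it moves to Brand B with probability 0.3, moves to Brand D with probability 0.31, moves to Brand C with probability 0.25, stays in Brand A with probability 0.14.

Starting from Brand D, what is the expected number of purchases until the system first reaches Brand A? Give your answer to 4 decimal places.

4.1412

Let t(s) be the expected number of purchases to first reach Brand A from state s, with t(Brand A) = 0. Conditioning on the first purchase:
t(Brand D) = 1 + 0.22·t(Brand D) + 0.37·t(Brand B) + 0.2·t(Brand C)
t(Brand B) = 1 + 0.24·t(Brand D) + 0.21·t(Brand B) + 0.31·t(Brand C)
t(Brand C) = 1 + 0.19·t(Brand D) + 0.22·t(Brand B) + 0.29·t(Brand C)
Solving: t(Brand D) = 4.1412, t(Brand B) = 3.9975, t(Brand C) = 3.7553.
Expected purchases from Brand D to Brand A: 4.1412.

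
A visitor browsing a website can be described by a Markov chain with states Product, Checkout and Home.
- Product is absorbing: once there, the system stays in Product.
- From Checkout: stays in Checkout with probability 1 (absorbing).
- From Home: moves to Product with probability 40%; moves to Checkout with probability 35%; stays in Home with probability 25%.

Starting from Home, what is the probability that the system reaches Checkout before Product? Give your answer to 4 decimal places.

0.4667

Let h(s) be the probability of absorption at Checkout starting from transient state s. Then h(Checkout) = 1 and h(Product) = 0. By first-step analysis:
h(Home) = 0.4·0 + 0.35·1 + 0.25·h(Home)
Solving: h(Home) = 0.4667.
Starting from Home, the probability is 0.4667.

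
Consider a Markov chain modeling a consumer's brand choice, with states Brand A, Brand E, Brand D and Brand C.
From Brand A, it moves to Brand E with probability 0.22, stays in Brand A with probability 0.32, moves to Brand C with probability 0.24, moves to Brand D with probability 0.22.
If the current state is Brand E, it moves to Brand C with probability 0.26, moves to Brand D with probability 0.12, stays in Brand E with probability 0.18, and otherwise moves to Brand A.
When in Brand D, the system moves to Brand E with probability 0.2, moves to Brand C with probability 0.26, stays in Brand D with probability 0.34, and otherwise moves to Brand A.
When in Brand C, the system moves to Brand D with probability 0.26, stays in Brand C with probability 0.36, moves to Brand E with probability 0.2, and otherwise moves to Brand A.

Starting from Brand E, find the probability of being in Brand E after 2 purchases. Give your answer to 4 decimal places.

0.2052

Propagate the distribution vector 2 purchases from Brand E.
After 0 purchases: (0.0000, 1.0000, 0.0000, 0.0000)
After 1 purchase: (0.4400, 0.1800, 0.1200, 0.2600)
After 2 purchases: (0.2908, 0.2052, 0.2268, 0.2772)
P(in Brand E after 2 purchases) = 0.2052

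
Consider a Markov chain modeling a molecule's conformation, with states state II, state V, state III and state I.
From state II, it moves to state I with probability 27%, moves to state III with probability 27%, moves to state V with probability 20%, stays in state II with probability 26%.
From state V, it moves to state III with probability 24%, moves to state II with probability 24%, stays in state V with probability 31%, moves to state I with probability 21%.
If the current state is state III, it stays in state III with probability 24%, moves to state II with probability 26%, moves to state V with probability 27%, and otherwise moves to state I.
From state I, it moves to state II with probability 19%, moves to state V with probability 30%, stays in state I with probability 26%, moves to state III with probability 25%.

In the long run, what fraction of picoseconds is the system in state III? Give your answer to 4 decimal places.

0.2495

Let the stationary distribution be π with π = πP and π_1 + π_2 + π_3 + π_4 = 1.
π_1 = 0.26·π_1 + 0.24·π_2 + 0.26·π_3 + 0.19·π_4
π_2 = 0.2·π_1 + 0.31·π_2 + 0.27·π_3 + 0.3·π_4
π_3 = 0.27·π_1 + 0.24·π_2 + 0.24·π_3 + 0.25·π_4
Solving with the normalization constraint gives π = (0.2377, 0.2715, 0.2495, 0.2413).
So the stationary probability of state III is 0.2495.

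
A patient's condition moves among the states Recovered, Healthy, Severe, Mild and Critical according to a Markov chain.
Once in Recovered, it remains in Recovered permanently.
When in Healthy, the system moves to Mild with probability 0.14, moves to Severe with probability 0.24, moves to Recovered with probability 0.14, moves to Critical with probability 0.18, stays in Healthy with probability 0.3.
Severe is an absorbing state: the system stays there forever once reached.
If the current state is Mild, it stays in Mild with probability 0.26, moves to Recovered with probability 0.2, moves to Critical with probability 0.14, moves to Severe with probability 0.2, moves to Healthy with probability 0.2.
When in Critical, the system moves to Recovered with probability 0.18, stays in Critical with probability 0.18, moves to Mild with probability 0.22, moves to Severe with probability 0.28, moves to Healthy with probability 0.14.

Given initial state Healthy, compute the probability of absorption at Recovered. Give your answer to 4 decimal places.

0.3962

Let h(s) be the probability of absorption at Recovered starting from transient state s. Then h(Recovered) = 1 and h(Severe) = 0. By first-step analysis:
h(Healthy) = 0.14·1 + 0.3·h(Healthy) + 0.24·0 + 0.14·h(Mild) + 0.18·h(Critical)
h(Mild) = 0.2·1 + 0.2·h(Healthy) + 0.2·0 + 0.26·h(Mild) + 0.14·h(Critical)
h(Critical) = 0.18·1 + 0.14·h(Healthy) + 0.28·0 + 0.22·h(Mild) + 0.18·h(Critical)
Solving: h(Healthy) = 0.3962, h(Mild) = 0.4547, h(Critical) = 0.4092.
Starting from Healthy, the probability is 0.3962.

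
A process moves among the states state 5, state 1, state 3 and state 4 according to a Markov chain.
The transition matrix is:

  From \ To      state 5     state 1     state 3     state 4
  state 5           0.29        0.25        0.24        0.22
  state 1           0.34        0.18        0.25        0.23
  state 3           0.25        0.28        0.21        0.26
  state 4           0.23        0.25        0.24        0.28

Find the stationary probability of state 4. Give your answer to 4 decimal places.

Let the stationary distribution be π with π = πP and π_1 + π_2 + π_3 + π_4 = 1.
π_1 = 0.29·π_1 + 0.34·π_2 + 0.25·π_3 + 0.23·π_4
π_2 = 0.25·π_1 + 0.18·π_2 + 0.28·π_3 + 0.25·π_4
π_3 = 0.24·π_1 + 0.25·π_2 + 0.21·π_3 + 0.24·π_4
Solving with the normalization constraint gives π = (0.2778, 0.2402, 0.2353, 0.2466).
So the stationary probability of state 4 is 0.2466.

0.2466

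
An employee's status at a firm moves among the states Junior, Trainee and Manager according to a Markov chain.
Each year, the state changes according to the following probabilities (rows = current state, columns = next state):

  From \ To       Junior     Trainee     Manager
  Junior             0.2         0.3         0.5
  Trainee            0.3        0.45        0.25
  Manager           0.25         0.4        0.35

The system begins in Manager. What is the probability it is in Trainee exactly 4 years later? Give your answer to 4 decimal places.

Propagate the distribution vector 4 years from Manager.
After 0 years: (0.0000, 0.0000, 1.0000)
After 1 year: (0.2500, 0.4000, 0.3500)
After 2 years: (0.2575, 0.3950, 0.3475)
After 3 years: (0.2569, 0.3940, 0.3491)
After 4 years: (0.2569, 0.3940, 0.3491)
P(in Trainee after 4 years) = 0.3940

0.3940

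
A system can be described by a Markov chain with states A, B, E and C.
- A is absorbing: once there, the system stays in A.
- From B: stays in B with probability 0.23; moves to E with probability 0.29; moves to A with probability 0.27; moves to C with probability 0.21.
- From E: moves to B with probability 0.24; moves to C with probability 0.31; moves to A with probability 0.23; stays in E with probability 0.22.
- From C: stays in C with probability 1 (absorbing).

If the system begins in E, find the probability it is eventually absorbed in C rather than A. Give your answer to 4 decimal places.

0.5444

Let h(s) be the probability of absorption at C starting from transient state s. Then h(C) = 1 and h(A) = 0. By first-step analysis:
h(B) = 0.27·0 + 0.23·h(B) + 0.29·h(E) + 0.21·1
h(E) = 0.23·0 + 0.24·h(B) + 0.22·h(E) + 0.31·1
Solving: h(B) = 0.4778, h(E) = 0.5444.
Starting from E, the probability is 0.5444.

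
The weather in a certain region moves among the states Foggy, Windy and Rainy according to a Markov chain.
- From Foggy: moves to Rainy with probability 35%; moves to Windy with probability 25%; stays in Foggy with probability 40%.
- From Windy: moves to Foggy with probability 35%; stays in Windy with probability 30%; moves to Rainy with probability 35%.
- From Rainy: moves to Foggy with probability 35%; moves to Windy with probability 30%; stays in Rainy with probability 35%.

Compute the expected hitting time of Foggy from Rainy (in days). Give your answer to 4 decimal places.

2.8571

Let t(s) be the expected number of days to first reach Foggy from state s, with t(Foggy) = 0. Conditioning on the first day:
t(Windy) = 1 + 0.3·t(Windy) + 0.35·t(Rainy)
t(Rainy) = 1 + 0.3·t(Windy) + 0.35·t(Rainy)
Solving: t(Windy) = 2.8571, t(Rainy) = 2.8571.
Expected days from Rainy to Foggy: 2.8571.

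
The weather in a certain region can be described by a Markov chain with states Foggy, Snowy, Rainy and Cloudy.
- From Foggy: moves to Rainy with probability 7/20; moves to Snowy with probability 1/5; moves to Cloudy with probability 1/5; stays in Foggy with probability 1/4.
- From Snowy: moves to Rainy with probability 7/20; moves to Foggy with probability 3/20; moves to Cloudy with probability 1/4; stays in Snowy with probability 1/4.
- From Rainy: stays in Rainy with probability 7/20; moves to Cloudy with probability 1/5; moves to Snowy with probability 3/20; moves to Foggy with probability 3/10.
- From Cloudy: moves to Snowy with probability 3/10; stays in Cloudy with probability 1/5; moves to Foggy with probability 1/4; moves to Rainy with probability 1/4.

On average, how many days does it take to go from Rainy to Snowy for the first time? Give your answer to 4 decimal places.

Let t(s) be the expected number of days to first reach Snowy from state s, with t(Snowy) = 0. Conditioning on the first day:
t(Foggy) = 1 + 0.25·t(Foggy) + 0.35·t(Rainy) + 0.2·t(Cloudy)
t(Rainy) = 1 + 0.3·t(Foggy) + 0.35·t(Rainy) + 0.2·t(Cloudy)
t(Cloudy) = 1 + 0.25·t(Foggy) + 0.25·t(Rainy) + 0.2·t(Cloudy)
Solving: t(Foggy) = 4.9140, t(Rainy) = 5.1597, t(Cloudy) = 4.3980.
Expected days from Rainy to Snowy: 5.1597.

5.1597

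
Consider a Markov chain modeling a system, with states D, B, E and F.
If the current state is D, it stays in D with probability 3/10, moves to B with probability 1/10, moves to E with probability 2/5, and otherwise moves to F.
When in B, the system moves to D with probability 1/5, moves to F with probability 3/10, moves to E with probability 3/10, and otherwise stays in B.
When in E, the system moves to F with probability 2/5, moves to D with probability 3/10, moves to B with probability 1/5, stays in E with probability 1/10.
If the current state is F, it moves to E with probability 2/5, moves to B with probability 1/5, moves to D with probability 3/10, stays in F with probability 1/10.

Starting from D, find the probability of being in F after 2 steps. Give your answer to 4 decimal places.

Propagate the distribution vector 2 steps from D.
After 0 steps: (1.0000, 0.0000, 0.0000, 0.0000)
After 1 step: (0.3000, 0.1000, 0.4000, 0.2000)
After 2 steps: (0.2900, 0.1700, 0.2700, 0.2700)
P(in F after 2 steps) = 0.2700

0.2700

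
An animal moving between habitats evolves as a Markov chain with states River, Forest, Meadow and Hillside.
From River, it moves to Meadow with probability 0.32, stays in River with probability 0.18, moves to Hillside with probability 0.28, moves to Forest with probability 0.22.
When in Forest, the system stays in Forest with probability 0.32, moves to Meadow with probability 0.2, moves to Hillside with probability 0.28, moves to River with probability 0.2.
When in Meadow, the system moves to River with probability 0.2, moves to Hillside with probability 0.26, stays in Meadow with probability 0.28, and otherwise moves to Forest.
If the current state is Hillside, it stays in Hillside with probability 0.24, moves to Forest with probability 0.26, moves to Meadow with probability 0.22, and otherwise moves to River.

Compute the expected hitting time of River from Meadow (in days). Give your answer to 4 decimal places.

4.5285

Let t(s) be the expected number of days to first reach River from state s, with t(River) = 0. Conditioning on the first day:
t(Forest) = 1 + 0.32·t(Forest) + 0.2·t(Meadow) + 0.28·t(Hillside)
t(Meadow) = 1 + 0.26·t(Forest) + 0.28·t(Meadow) + 0.26·t(Hillside)
t(Hillside) = 1 + 0.26·t(Forest) + 0.22·t(Meadow) + 0.24·t(Hillside)
Solving: t(Forest) = 4.5209, t(Meadow) = 4.5285, t(Hillside) = 4.1733.
Expected days from Meadow to River: 4.5285.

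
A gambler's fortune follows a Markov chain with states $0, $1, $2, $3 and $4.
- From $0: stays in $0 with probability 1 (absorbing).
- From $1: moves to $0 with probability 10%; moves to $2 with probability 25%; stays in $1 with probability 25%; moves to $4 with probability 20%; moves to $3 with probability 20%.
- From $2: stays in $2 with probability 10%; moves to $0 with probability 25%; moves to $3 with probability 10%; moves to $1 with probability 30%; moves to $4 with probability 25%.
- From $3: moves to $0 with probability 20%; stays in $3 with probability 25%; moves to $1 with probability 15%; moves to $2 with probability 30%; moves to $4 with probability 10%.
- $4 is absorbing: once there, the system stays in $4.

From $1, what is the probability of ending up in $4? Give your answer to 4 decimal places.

0.5581

Let h(s) be the probability of absorption at $4 starting from transient state s. Then h($4) = 1 and h($0) = 0. By first-step analysis:
h($1) = 0.1·0 + 0.25·h($1) + 0.25·h($2) + 0.2·h($3) + 0.2·1
h($2) = 0.25·0 + 0.3·h($1) + 0.1·h($2) + 0.1·h($3) + 0.25·1
h($3) = 0.2·0 + 0.15·h($1) + 0.3·h($2) + 0.25·h($3) + 0.1·1
Solving: h($1) = 0.5581, h($2) = 0.5139, h($3) = 0.4505.
Starting from $1, the probability is 0.5581.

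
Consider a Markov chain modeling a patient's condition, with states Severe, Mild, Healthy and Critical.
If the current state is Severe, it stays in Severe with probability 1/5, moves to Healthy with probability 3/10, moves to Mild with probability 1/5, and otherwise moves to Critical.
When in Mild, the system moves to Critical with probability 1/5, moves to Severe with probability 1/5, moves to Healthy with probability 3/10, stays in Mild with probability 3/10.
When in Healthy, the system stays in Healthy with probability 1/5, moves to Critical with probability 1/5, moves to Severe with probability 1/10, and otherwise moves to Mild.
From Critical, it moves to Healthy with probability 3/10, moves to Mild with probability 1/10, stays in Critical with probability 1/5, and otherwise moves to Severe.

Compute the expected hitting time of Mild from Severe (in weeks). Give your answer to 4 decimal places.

Let t(s) be the expected number of weeks to first reach Mild from state s, with t(Mild) = 0. Conditioning on the first week:
t(Severe) = 1 + 0.2·t(Severe) + 0.3·t(Healthy) + 0.3·t(Critical)
t(Healthy) = 1 + 0.1·t(Severe) + 0.2·t(Healthy) + 0.2·t(Critical)
t(Critical) = 1 + 0.4·t(Severe) + 0.3·t(Healthy) + 0.2·t(Critical)
Solving: t(Severe) = 3.8907, t(Healthy) = 2.7974, t(Critical) = 4.2444.
Expected weeks from Severe to Mild: 3.8907.

3.8907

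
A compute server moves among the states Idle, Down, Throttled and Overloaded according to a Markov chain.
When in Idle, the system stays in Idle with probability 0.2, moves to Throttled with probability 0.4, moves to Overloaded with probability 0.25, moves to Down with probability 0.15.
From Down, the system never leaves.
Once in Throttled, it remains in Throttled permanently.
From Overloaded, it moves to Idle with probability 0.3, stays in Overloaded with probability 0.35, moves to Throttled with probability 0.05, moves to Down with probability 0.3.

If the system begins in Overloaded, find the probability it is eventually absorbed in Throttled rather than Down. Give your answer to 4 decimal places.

0.3596

Let h(s) be the probability of absorption at Throttled starting from transient state s. Then h(Throttled) = 1 and h(Down) = 0. By first-step analysis:
h(Idle) = 0.2·h(Idle) + 0.15·0 + 0.4·1 + 0.25·h(Overloaded)
h(Overloaded) = 0.3·h(Idle) + 0.3·0 + 0.05·1 + 0.35·h(Overloaded)
Solving: h(Idle) = 0.6124, h(Overloaded) = 0.3596.
Starting from Overloaded, the probability is 0.3596.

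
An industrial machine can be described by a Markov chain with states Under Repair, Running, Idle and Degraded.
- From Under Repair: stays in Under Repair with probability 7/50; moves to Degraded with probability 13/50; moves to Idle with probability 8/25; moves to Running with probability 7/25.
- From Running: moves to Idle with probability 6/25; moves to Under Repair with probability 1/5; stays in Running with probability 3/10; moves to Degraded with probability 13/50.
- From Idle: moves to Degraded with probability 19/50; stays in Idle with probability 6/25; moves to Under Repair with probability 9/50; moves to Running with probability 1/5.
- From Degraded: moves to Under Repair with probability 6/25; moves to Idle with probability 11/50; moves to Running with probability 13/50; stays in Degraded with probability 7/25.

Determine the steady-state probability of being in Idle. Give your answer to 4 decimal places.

0.2497

Let the stationary distribution be π with π = πP and π_1 + π_2 + π_3 + π_4 = 1.
π_1 = 0.14·π_1 + 0.2·π_2 + 0.18·π_3 + 0.24·π_4
π_2 = 0.28·π_1 + 0.3·π_2 + 0.2·π_3 + 0.26·π_4
π_3 = 0.32·π_1 + 0.24·π_2 + 0.24·π_3 + 0.22·π_4
Solving with the normalization constraint gives π = (0.1951, 0.2593, 0.2497, 0.2959).
So the stationary probability of Idle is 0.2497.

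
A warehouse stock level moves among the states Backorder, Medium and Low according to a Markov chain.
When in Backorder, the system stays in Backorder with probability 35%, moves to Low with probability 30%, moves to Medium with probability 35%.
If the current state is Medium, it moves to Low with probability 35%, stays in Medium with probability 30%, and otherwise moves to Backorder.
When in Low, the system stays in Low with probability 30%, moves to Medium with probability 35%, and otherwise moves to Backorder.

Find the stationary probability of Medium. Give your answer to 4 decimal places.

0.3333

Let the stationary distribution be π with π = πP and π_1 + π_2 + π_3 = 1.
π_1 = 0.35·π_1 + 0.35·π_2 + 0.35·π_3
π_2 = 0.35·π_1 + 0.3·π_2 + 0.35·π_3
Solving with the normalization constraint gives π = (0.3500, 0.3333, 0.3167).
So the stationary probability of Medium is 0.3333.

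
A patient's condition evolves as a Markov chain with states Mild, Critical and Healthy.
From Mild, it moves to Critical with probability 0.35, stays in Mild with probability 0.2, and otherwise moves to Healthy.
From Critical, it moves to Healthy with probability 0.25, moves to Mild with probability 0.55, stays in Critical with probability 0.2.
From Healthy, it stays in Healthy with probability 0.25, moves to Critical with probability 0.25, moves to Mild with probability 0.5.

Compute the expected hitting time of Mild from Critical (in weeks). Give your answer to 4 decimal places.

1.8605

Let t(s) be the expected number of weeks to first reach Mild from state s, with t(Mild) = 0. Conditioning on the first week:
t(Critical) = 1 + 0.2·t(Critical) + 0.25·t(Healthy)
t(Healthy) = 1 + 0.25·t(Critical) + 0.25·t(Healthy)
Solving: t(Critical) = 1.8605, t(Healthy) = 1.9535.
Expected weeks from Critical to Mild: 1.8605.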